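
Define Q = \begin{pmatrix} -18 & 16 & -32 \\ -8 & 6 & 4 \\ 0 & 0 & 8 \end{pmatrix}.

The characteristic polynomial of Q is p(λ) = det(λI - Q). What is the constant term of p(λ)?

-160

p(λ) = λ^3 + 4λ^2 - 76λ - 160.
The constant term is -160.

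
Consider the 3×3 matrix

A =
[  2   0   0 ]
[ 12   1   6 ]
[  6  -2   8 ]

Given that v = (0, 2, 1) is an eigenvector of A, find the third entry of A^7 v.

First find the eigenvalue: Av = (0, 8, 4) = 4·(0, 2, 1), so λ = 4.
Then A^7 v = λ^7·v = 4^7·(0, 2, 1) = 16384·(0, 2, 1) = (0, 32768, 16384).

16384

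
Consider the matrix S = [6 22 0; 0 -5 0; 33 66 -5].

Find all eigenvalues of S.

The characteristic polynomial is p(t) = det(tI - S).
Expanding along the first row, p(t) = t^3 + 4t^2 - 35t - 150.
Rational-root test: t = -5 gives p(-5) = 0.
Factor out (t + 5): p(t) = (t + 5)·(t^2 - t - 30).
The quadratic factors as (t + 5)·(t - 6).
Eigenvalues: -5, -5, 6.

-5, -5, 6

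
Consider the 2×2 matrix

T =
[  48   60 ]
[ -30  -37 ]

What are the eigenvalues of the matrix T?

det(T - tI) = (48 - t)(-37 - t) - (60)·(-30) = t^2 - 11t + 24.
This factors as (t - 3)·(t - 8) = 0.
Eigenvalues: 3, 8.

3, 8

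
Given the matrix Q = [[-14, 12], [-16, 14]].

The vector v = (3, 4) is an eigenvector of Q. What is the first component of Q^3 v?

First find the eigenvalue: Qv = (6, 8) = 2·(3, 4), so λ = 2.
Then Q^3 v = λ^3·v = 2^3·(3, 4) = 8·(3, 4) = (24, 32).

24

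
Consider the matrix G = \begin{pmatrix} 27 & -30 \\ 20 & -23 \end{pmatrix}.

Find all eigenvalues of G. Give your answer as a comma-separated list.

-3, 7

det(G - lambda·I) = (27 - lambda)(-23 - lambda) - (-30)·(20) = lambda^2 - 4·lambda - 21.
This factors as (lambda + 3)·(lambda - 7) = 0.
Eigenvalues: -3, 7.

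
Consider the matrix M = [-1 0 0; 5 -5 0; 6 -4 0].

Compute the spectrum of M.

-5, -1, 0

M is lower triangular, so its eigenvalues are the diagonal entries.
Diagonal: -1, -5, 0.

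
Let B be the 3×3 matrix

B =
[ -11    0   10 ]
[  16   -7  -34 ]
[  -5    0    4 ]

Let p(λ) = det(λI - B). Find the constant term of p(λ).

42

p(λ) = λ^3 + 14λ^2 + 55λ + 42.
The constant term is 42.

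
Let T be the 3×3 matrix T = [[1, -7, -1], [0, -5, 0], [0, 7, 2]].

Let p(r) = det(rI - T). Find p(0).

10

p(0) = det(0·I − T) = det(−T) = (−1)^3·det(T).
det(T) = -10, so p(0) = 10.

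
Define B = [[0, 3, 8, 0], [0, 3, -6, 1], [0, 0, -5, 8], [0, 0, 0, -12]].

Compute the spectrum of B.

-12, -5, 0, 3

B is upper triangular, so its eigenvalues are the diagonal entries.
Diagonal: 0, 3, -5, -12.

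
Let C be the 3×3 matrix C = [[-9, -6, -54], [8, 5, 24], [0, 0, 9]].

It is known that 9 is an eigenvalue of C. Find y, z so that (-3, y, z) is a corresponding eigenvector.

We need (C - 9I)v = 0.
C - 9I = [[-18, -6, -54], [8, -4, 24], [0, 0, 0]].
Row 1: (-18)·-3 + (-6)·y + (-54)·z = 0
Row 2: (8)·-3 + (-4)·y + (24)·z = 0
Row 3: (0)·-3 + (0)·y + (0)·z = 0
Solving gives y = 0, z = 1.
Check: C·(-3, 0, 1) = (-27, 0, 9) = 9·(-3, 0, 1).

0, 1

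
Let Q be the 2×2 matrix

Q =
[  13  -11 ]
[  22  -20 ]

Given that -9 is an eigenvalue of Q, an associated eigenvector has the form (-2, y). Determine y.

We need (Q + 9I)v = 0.
Q + 9I = [[22, -11], [22, -11]].
Row 1: (22)·-2 + (-11)·y = 0
Row 2: (22)·-2 + (-11)·y = 0
Solving gives y = -4.
Check: Q·(-2, -4) = (18, 36) = -9·(-2, -4).

-4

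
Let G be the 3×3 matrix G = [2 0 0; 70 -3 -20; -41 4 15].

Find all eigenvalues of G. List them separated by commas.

2, 5, 7

Compute the characteristic polynomial p(s) = det(sI - G).
Cofactor expansion gives p(s) = s^3 - 14s^2 + 59s - 70.
Since p(2) = 0, s = 2 is a root.
Factor out (s - 2): p(s) = (s - 2)·(s^2 - 12s + 35).
The quadratic factors as (s - 5)·(s - 7).
Eigenvalues: 2, 5, 7.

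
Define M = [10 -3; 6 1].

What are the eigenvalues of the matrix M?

4, 7

det(M - μI) = (10 - μ)(1 - μ) - (-3)·(6) = μ^2 - 11μ + 28.
This factors as (μ - 4)·(μ - 7) = 0.
Eigenvalues: 4, 7.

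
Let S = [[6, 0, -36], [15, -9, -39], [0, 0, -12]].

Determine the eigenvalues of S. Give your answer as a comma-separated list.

Compute the characteristic polynomial p(lambda) = det(lambda·I - S).
Cofactor expansion gives p(lambda) = lambda^3 + 15·lambda^2 - 18·lambda - 648.
Try lambda = 6: p(6) = 0, so 6 is a root.
Dividing by (lambda - 6) leaves lambda^2 + 21·lambda + 108.
The quadratic factors as (lambda + 12)·(lambda + 9).
Eigenvalues: -12, -9, 6.

-12, -9, 6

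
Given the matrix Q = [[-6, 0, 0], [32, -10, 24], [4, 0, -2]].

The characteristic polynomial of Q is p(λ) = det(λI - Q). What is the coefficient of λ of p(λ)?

p(λ) = λ^3 + 18λ^2 + 92λ + 120.
The coefficient of λ is 92.

92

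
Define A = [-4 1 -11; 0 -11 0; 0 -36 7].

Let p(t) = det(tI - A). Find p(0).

p(0) = det(0·I − A) = det(−A) = (−1)^3·det(A).
det(A) = 308, so p(0) = -308.

-308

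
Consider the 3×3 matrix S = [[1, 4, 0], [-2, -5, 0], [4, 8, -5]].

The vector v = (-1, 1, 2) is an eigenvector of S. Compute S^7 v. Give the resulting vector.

First find the eigenvalue: Sv = (3, -3, -6) = -3·(-1, 1, 2), so λ = -3.
Then S^7 v = λ^7·v = (-3)^7·(-1, 1, 2) = -2187·(-1, 1, 2) = (2187, -2187, -4374).

(2187, -2187, -4374)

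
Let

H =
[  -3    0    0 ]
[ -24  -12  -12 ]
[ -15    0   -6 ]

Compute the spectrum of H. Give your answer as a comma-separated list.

Compute the characteristic polynomial p(s) = det(sI - H).
Expanding the 3×3 determinant: p(s) = s^3 + 21s^2 + 126s + 216.
Rational-root test: s = -6 gives p(-6) = 0.
Factor out (s + 6): p(s) = (s + 6)·(s^2 + 15s + 36).
The quadratic factors as (s + 12)·(s + 3).
Eigenvalues: -12, -6, -3.

-12, -6, -3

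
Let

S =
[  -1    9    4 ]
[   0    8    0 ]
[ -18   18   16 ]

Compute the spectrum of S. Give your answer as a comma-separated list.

The characteristic polynomial is p(μ) = det(μI - S).
Expanding the 3×3 determinant: p(μ) = μ^3 - 23μ^2 + 176μ - 448.
Since p(7) = 0, μ = 7 is a root.
Dividing by (μ - 7) leaves μ^2 - 16μ + 64.
The quadratic factor is (μ - 8)^2.
Eigenvalues: 7, 8, 8.

7, 8, 8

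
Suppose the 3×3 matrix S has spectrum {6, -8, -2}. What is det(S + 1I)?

If S has eigenvalues 6, -8, -2, then S + 1I has eigenvalues 7, -7, -1.
det(S + 1I) = (7) · (-7) · (-1) = 49.

49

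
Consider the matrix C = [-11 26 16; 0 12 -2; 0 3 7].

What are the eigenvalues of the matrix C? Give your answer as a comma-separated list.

-11, 9, 10

Set up det(lambda·I - C) = 0.
Cofactor expansion gives p(lambda) = lambda^3 - 8·lambda^2 - 119·lambda + 990.
Since p(9) = 0, lambda = 9 is a root.
Factor out (lambda - 9): p(lambda) = (lambda - 9)·(lambda^2 + lambda - 110).
The quadratic factors as (lambda + 11)·(lambda - 10).
Eigenvalues: -11, 9, 10.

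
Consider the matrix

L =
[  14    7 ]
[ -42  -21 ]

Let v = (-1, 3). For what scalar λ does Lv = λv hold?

Compute Lv: L·(-1, 3) = (7, -21).
Since Lv = λv, compare component 1: 7 = λ·-1, so λ = -7.

-7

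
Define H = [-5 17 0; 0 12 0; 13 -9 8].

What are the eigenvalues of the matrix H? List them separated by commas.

-5, 8, 12

The characteristic polynomial is p(λ) = det(λI - H).
Expanding along the first row, p(λ) = λ^3 - 15λ^2 - 4λ + 480.
Try λ = -5: p(-5) = 0, so -5 is a root.
Dividing by (λ + 5) leaves λ^2 - 20λ + 96.
The quadratic factors as (λ - 8)·(λ - 12).
Eigenvalues: -5, 8, 12.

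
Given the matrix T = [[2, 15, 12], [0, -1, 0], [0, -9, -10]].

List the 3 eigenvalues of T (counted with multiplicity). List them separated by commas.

-10, -1, 2

Set up det(tI - T) = 0.
Expanding the 3×3 determinant: p(t) = t^3 + 9t^2 - 12t - 20.
Since p(2) = 0, t = 2 is a root.
Factor out (t - 2): p(t) = (t - 2)·(t^2 + 11t + 10).
The quadratic factors as (t + 10)·(t + 1).
Eigenvalues: -10, -1, 2.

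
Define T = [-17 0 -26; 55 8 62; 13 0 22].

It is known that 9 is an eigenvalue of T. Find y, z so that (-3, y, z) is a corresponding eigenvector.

We need (T - 9I)v = 0.
T - 9I = [[-26, 0, -26], [55, -1, 62], [13, 0, 13]].
Row 1: (-26)·-3 + (0)·y + (-26)·z = 0
Row 2: (55)·-3 + (-1)·y + (62)·z = 0
Row 3: (13)·-3 + (0)·y + (13)·z = 0
Solving gives y = 21, z = 3.
Check: T·(-3, 21, 3) = (-27, 189, 27) = 9·(-3, 21, 3).

21, 3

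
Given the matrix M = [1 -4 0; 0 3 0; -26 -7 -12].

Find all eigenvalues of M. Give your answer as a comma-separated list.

Set up det(μI - M) = 0.
Expanding along the first row, p(μ) = μ^3 + 8μ^2 - 45μ + 36.
Since p(1) = 0, μ = 1 is a root.
Dividing by (μ - 1) leaves μ^2 + 9μ - 36.
The quadratic factors as (μ + 12)·(μ - 3).
Eigenvalues: -12, 1, 3.

-12, 1, 3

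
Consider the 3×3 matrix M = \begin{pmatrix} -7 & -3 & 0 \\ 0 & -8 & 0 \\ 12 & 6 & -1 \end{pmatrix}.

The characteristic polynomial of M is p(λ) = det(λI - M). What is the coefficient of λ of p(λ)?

p(λ) = λ^3 + 16λ^2 + 71λ + 56.
The coefficient of λ is 71.

71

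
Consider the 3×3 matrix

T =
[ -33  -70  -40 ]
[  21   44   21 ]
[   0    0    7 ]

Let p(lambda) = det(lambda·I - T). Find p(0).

-126

p(0) = det(0·I − T) = det(−T) = (−1)^3·det(T).
det(T) = 126, so p(0) = -126.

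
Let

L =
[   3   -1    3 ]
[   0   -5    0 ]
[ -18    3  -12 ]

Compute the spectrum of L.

Compute the characteristic polynomial p(r) = det(rI - L).
Expanding the 3×3 determinant: p(r) = r^3 + 14r^2 + 63r + 90.
Since p(-5) = 0, r = -5 is a root.
Factor out (r + 5): p(r) = (r + 5)·(r^2 + 9r + 18).
The quadratic factors as (r + 6)·(r + 3).
Eigenvalues: -6, -5, -3.

-6, -5, -3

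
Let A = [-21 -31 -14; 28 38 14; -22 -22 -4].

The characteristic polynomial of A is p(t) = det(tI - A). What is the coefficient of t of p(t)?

p(t) = t^3 - 13t^2 + 2t + 280.
The coefficient of t is 2.

2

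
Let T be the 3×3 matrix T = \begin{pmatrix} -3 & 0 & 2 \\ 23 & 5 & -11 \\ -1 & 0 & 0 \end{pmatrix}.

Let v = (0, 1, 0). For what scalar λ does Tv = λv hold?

Compute Tv: T·(0, 1, 0) = (0, 5, 0).
Since Tv = λv, compare component 2: 5 = λ·1, so λ = 5.

5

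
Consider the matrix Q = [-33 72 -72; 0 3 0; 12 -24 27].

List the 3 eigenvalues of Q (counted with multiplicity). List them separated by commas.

-9, 3, 3

The characteristic polynomial is p(r) = det(rI - Q).
Cofactor expansion gives p(r) = r^3 + 3r^2 - 45r + 81.
Try r = 3: p(3) = 0, so 3 is a root.
Factor out (r - 3): p(r) = (r - 3)·(r^2 + 6r - 27).
The quadratic factors as (r + 9)·(r - 3).
Eigenvalues: -9, 3, 3.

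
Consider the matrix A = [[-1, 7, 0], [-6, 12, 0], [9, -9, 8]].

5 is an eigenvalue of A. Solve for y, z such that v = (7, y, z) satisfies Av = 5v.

6, -3

We need (A - 5I)v = 0.
A - 5I = [[-6, 7, 0], [-6, 7, 0], [9, -9, 3]].
Row 1: (-6)·7 + (7)·y + (0)·z = 0
Row 2: (-6)·7 + (7)·y + (0)·z = 0
Row 3: (9)·7 + (-9)·y + (3)·z = 0
Solving gives y = 6, z = -3.
Check: A·(7, 6, -3) = (35, 30, -15) = 5·(7, 6, -3).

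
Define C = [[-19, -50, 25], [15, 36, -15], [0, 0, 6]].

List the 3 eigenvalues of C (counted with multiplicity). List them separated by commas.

Compute the characteristic polynomial p(λ) = det(λI - C).
Cofactor expansion gives p(λ) = λ^3 - 23λ^2 + 168λ - 396.
Rational-root test: λ = 6 gives p(6) = 0.
Dividing by (λ - 6) leaves λ^2 - 17λ + 66.
The quadratic factors as (λ - 6)·(λ - 11).
Eigenvalues: 6, 6, 11.

6, 6, 11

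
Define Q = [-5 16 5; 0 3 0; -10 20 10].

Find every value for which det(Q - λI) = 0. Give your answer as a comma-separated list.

Set up det(μI - Q) = 0.
Expanding along the first row, p(μ) = μ^3 - 8μ^2 + 15μ.
Since p(0) = 0, μ = 0 is a root.
Dividing by μ leaves μ^2 - 8μ + 15.
The quadratic factors as (μ - 3)·(μ - 5).
Eigenvalues: 0, 3, 5.

0, 3, 5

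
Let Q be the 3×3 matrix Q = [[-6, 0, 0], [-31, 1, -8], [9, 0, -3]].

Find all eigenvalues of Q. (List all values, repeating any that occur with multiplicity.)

The characteristic polynomial is p(λ) = det(λI - Q).
Expanding the 3×3 determinant: p(λ) = λ^3 + 8λ^2 + 9λ - 18.
Since p(1) = 0, λ = 1 is a root.
Factor out (λ - 1): p(λ) = (λ - 1)·(λ^2 + 9λ + 18).
The quadratic factors as (λ + 6)·(λ + 3).
Eigenvalues: -6, -3, 1.

-6, -3, 1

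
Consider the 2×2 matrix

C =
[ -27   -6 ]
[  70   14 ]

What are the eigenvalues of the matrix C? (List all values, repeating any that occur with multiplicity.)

-7, -6

det(C - rI) = (-27 - r)(14 - r) - (-6)·(70) = r^2 + 13r + 42.
This factors as (r + 7)·(r + 6) = 0.
Eigenvalues: -7, -6.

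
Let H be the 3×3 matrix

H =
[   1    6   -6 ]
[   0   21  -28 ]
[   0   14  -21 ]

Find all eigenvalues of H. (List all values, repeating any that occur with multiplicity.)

The characteristic polynomial is p(s) = det(sI - H).
Expanding along the first row, p(s) = s^3 - s^2 - 49s + 49.
Since p(7) = 0, s = 7 is a root.
Dividing by (s - 7) leaves s^2 + 6s - 7.
The quadratic factors as (s + 7)·(s - 1).
Eigenvalues: -7, 1, 7.

-7, 1, 7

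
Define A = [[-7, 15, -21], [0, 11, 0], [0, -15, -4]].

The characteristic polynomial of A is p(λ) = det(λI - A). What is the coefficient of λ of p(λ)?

p(λ) = λ^3 - 93λ - 308.
The coefficient of λ is -93.

-93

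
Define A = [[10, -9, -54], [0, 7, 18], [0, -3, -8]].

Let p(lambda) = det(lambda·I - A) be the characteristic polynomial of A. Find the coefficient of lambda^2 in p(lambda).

The coefficient of lambda^2 of det(lambda·I - A) is −trace(A).
trace(A) = (10) + (7) + (-8) = 9, so the coefficient is -9.

-9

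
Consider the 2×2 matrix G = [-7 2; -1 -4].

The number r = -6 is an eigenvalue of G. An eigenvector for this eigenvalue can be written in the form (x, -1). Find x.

We need (G + 6I)v = 0.
G + 6I = [[-1, 2], [-1, 2]].
Row 1: (-1)·x + (2)·-1 = 0
Row 2: (-1)·x + (2)·-1 = 0
Solving gives x = -2.
Check: G·(-2, -1) = (12, 6) = -6·(-2, -1).

-2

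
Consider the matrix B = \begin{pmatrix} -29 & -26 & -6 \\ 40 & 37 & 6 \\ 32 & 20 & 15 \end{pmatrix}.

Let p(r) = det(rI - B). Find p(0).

-297

p(0) = det(0·I − B) = det(−B) = (−1)^3·det(B).
det(B) = 297, so p(0) = -297.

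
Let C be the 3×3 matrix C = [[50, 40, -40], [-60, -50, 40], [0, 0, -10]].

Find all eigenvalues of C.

The characteristic polynomial is p(t) = det(tI - C).
Cofactor expansion gives p(t) = t^3 + 10t^2 - 100t - 1000.
Rational-root test: t = 10 gives p(10) = 0.
Dividing by (t - 10) leaves t^2 + 20t + 100.
The quadratic factor is (t + 10)^2.
Eigenvalues: -10, -10, 10.

-10, -10, 10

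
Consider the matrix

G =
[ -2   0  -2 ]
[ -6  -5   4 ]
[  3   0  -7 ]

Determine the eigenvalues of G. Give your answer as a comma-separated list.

The characteristic polynomial is p(λ) = det(λI - G).
Expanding the 3×3 determinant: p(λ) = λ^3 + 14λ^2 + 65λ + 100.
Try λ = -4: p(-4) = 0, so -4 is a root.
Dividing by (λ + 4) leaves λ^2 + 10λ + 25.
The quadratic factor is (λ + 5)^2.
Eigenvalues: -5, -5, -4.

-5, -5, -4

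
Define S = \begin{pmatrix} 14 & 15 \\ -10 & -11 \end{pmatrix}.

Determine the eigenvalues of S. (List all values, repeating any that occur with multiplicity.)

det(S - lambda·I) = (14 - lambda)(-11 - lambda) - (15)·(-10) = lambda^2 - 3·lambda - 4.
This factors as (lambda + 1)·(lambda - 4) = 0.
Eigenvalues: -1, 4.

-1, 4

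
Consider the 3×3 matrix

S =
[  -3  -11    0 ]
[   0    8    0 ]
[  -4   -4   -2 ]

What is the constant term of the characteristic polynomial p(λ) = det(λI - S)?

p(0) = det(0·I − S) = det(−S) = (−1)^3·det(S).
det(S) = 48, so p(0) = -48.

-48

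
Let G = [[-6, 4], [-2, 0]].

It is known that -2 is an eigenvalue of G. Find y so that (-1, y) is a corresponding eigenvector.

We need (G + 2I)v = 0.
G + 2I = [[-4, 4], [-2, 2]].
Row 1: (-4)·-1 + (4)·y = 0
Row 2: (-2)·-1 + (2)·y = 0
Solving gives y = -1.
Check: G·(-1, -1) = (2, 2) = -2·(-1, -1).

-1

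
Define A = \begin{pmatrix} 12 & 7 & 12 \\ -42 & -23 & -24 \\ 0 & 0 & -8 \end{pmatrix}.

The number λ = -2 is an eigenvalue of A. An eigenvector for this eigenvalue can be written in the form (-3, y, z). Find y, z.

6, 0

We need (A + 2I)v = 0.
A + 2I = [[14, 7, 12], [-42, -21, -24], [0, 0, -6]].
Row 1: (14)·-3 + (7)·y + (12)·z = 0
Row 2: (-42)·-3 + (-21)·y + (-24)·z = 0
Row 3: (0)·-3 + (0)·y + (-6)·z = 0
Solving gives y = 6, z = 0.
Check: A·(-3, 6, 0) = (6, -12, 0) = -2·(-3, 6, 0).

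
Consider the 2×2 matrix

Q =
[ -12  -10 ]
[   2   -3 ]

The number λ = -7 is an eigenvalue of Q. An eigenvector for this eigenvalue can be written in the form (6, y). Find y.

We need (Q + 7I)v = 0.
Q + 7I = [[-5, -10], [2, 4]].
Row 1: (-5)·6 + (-10)·y = 0
Row 2: (2)·6 + (4)·y = 0
Solving gives y = -3.
Check: Q·(6, -3) = (-42, 21) = -7·(6, -3).

-3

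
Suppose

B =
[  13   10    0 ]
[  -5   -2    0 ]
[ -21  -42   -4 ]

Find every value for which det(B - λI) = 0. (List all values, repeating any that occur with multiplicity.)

Set up det(rI - B) = 0.
Expanding the 3×3 determinant: p(r) = r^3 - 7r^2 - 20r + 96.
Since p(3) = 0, r = 3 is a root.
Dividing by (r - 3) leaves r^2 - 4r - 32.
The quadratic factors as (r + 4)·(r - 8).
Eigenvalues: -4, 3, 8.

-4, 3, 8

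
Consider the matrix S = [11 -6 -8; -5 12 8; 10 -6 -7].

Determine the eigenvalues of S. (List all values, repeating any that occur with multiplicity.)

Set up det(rI - S) = 0.
Cofactor expansion gives p(r) = r^3 - 16r^2 + 69r - 54.
Since p(1) = 0, r = 1 is a root.
Factor out (r - 1): p(r) = (r - 1)·(r^2 - 15r + 54).
The quadratic factors as (r - 6)·(r - 9).
Eigenvalues: 1, 6, 9.

1, 6, 9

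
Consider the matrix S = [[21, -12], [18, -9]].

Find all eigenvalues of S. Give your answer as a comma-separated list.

3, 9

det(S - lambda·I) = (21 - lambda)(-9 - lambda) - (-12)·(18) = lambda^2 - 12·lambda + 27.
This factors as (lambda - 3)·(lambda - 9) = 0.
Eigenvalues: 3, 9.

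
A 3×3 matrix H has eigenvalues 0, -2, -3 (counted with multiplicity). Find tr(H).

-5

trace(H) is the sum of the eigenvalues: (0) + (-2) + (-3) = -5.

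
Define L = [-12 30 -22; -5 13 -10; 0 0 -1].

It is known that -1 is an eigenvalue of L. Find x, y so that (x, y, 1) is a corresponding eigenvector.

-2, 0

We need (L + 1I)v = 0.
L + 1I = [[-11, 30, -22], [-5, 14, -10], [0, 0, 0]].
Row 1: (-11)·x + (30)·y + (-22)·1 = 0
Row 2: (-5)·x + (14)·y + (-10)·1 = 0
Row 3: (0)·x + (0)·y + (0)·1 = 0
Solving gives x = -2, y = 0.
Check: L·(-2, 0, 1) = (2, 0, -1) = -1·(-2, 0, 1).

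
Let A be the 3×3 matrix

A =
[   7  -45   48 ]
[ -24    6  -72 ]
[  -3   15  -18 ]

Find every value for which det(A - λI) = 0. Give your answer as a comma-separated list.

The characteristic polynomial is p(s) = det(sI - A).
Expanding the 3×3 determinant: p(s) = s^3 + 5s^2 - 48s - 108.
Try s = 6: p(6) = 0, so 6 is a root.
Dividing by (s - 6) leaves s^2 + 11s + 18.
The quadratic factors as (s + 9)·(s + 2).
Eigenvalues: -9, -2, 6.

-9, -2, 6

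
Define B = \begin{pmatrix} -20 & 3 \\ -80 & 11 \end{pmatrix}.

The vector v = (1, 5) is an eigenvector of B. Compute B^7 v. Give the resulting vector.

First find the eigenvalue: Bv = (-5, -25) = -5·(1, 5), so λ = -5.
Then B^7 v = λ^7·v = (-5)^7·(1, 5) = -78125·(1, 5) = (-78125, -390625).

(-78125, -390625)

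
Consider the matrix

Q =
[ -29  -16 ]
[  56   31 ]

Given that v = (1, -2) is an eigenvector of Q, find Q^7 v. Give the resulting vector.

First find the eigenvalue: Qv = (3, -6) = 3·(1, -2), so λ = 3.
Then Q^7 v = λ^7·v = 3^7·(1, -2) = 2187·(1, -2) = (2187, -4374).

(2187, -4374)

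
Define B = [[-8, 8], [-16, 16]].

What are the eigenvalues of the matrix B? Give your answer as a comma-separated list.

det(B - μI) = (-8 - μ)(16 - μ) - (8)·(-16) = μ^2 - 8μ.
This factors as μ·(μ - 8) = 0.
Eigenvalues: 0, 8.

0, 8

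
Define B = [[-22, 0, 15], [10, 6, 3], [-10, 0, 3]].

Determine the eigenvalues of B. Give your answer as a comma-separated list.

Compute the characteristic polynomial p(λ) = det(λI - B).
Expanding the 3×3 determinant: p(λ) = λ^3 + 13λ^2 - 30λ - 504.
Rational-root test: λ = 6 gives p(6) = 0.
Dividing by (λ - 6) leaves λ^2 + 19λ + 84.
The quadratic factors as (λ + 12)·(λ + 7).
Eigenvalues: -12, -7, 6.

-12, -7, 6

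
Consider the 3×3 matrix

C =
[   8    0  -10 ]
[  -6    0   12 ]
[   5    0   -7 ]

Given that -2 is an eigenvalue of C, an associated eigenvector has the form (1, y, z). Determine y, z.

We need (C + 2I)v = 0.
C + 2I = [[10, 0, -10], [-6, 2, 12], [5, 0, -5]].
Row 1: (10)·1 + (0)·y + (-10)·z = 0
Row 2: (-6)·1 + (2)·y + (12)·z = 0
Row 3: (5)·1 + (0)·y + (-5)·z = 0
Solving gives y = -3, z = 1.
Check: C·(1, -3, 1) = (-2, 6, -2) = -2·(1, -3, 1).

-3, 1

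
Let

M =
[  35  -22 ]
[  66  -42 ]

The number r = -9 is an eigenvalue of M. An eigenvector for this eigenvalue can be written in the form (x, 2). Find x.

1

We need (M + 9I)v = 0.
M + 9I = [[44, -22], [66, -33]].
Row 1: (44)·x + (-22)·2 = 0
Row 2: (66)·x + (-33)·2 = 0
Solving gives x = 1.
Check: M·(1, 2) = (-9, -18) = -9·(1, 2).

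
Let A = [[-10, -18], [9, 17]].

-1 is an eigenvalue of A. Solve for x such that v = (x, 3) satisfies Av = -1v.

-6

We need (A + 1I)v = 0.
A + 1I = [[-9, -18], [9, 18]].
Row 1: (-9)·x + (-18)·3 = 0
Row 2: (9)·x + (18)·3 = 0
Solving gives x = -6.
Check: A·(-6, 3) = (6, -3) = -1·(-6, 3).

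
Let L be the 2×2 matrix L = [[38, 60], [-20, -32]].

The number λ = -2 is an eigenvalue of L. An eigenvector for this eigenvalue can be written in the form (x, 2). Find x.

We need (L + 2I)v = 0.
L + 2I = [[40, 60], [-20, -30]].
Row 1: (40)·x + (60)·2 = 0
Row 2: (-20)·x + (-30)·2 = 0
Solving gives x = -3.
Check: L·(-3, 2) = (6, -4) = -2·(-3, 2).

-3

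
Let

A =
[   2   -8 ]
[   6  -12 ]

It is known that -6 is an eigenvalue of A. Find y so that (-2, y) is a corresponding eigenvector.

-2

We need (A + 6I)v = 0.
A + 6I = [[8, -8], [6, -6]].
Row 1: (8)·-2 + (-8)·y = 0
Row 2: (6)·-2 + (-6)·y = 0
Solving gives y = -2.
Check: A·(-2, -2) = (12, 12) = -6·(-2, -2).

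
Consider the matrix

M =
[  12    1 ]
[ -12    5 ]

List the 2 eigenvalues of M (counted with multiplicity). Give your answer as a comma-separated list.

8, 9

det(M - sI) = (12 - s)(5 - s) - (1)·(-12) = s^2 - 17s + 72.
This factors as (s - 8)·(s - 9) = 0.
Eigenvalues: 8, 9.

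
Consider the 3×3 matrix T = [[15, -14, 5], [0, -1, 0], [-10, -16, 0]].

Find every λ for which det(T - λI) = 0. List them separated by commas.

-1, 5, 10

Set up det(λI - T) = 0.
Expanding the 3×3 determinant: p(λ) = λ^3 - 14λ^2 + 35λ + 50.
Try λ = 10: p(10) = 0, so 10 is a root.
Factor out (λ - 10): p(λ) = (λ - 10)·(λ^2 - 4λ - 5).
The quadratic factors as (λ + 1)·(λ - 5).
Eigenvalues: -1, 5, 10.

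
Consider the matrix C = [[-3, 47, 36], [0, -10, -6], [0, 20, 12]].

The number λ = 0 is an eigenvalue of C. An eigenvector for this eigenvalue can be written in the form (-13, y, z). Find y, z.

3, -5

We need (C)v = 0.
C = [[-3, 47, 36], [0, -10, -6], [0, 20, 12]].
Row 1: (-3)·-13 + (47)·y + (36)·z = 0
Row 2: (0)·-13 + (-10)·y + (-6)·z = 0
Row 3: (0)·-13 + (20)·y + (12)·z = 0
Solving gives y = 3, z = -5.
Check: C·(-13, 3, -5) = (0, 0, 0) = 0·(-13, 3, -5).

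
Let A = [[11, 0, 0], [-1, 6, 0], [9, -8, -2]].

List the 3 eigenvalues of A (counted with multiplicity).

-2, 6, 11

A is lower triangular, so its eigenvalues are the diagonal entries.
Diagonal: 11, 6, -2.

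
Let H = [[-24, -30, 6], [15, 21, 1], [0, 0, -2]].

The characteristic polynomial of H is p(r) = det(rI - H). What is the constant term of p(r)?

p(r) = r^3 + 5r^2 - 48r - 108.
The constant term is -108.

-108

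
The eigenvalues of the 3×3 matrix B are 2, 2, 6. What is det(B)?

det(B) is the product of the eigenvalues: (2) · (2) · (6) = 24.

24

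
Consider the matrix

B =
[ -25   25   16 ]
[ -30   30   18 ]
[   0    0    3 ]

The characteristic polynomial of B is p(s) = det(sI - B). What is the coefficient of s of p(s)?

p(s) = s^3 - 8s^2 + 15s.
The coefficient of s is 15.

15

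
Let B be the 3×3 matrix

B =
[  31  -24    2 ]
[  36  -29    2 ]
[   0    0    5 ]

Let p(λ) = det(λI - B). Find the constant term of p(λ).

p(λ) = λ^3 - 7λ^2 - 25λ + 175.
The constant term is 175.

175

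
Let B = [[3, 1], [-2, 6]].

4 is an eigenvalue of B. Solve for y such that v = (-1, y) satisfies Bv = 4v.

-1

We need (B - 4I)v = 0.
B - 4I = [[-1, 1], [-2, 2]].
Row 1: (-1)·-1 + (1)·y = 0
Row 2: (-2)·-1 + (2)·y = 0
Solving gives y = -1.
Check: B·(-1, -1) = (-4, -4) = 4·(-1, -1).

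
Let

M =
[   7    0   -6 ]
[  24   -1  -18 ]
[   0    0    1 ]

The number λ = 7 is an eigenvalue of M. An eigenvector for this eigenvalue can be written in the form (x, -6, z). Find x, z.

We need (M - 7I)v = 0.
M - 7I = [[0, 0, -6], [24, -8, -18], [0, 0, -6]].
Row 1: (0)·x + (0)·-6 + (-6)·z = 0
Row 2: (24)·x + (-8)·-6 + (-18)·z = 0
Row 3: (0)·x + (0)·-6 + (-6)·z = 0
Solving gives x = -2, z = 0.
Check: M·(-2, -6, 0) = (-14, -42, 0) = 7·(-2, -6, 0).

-2, 0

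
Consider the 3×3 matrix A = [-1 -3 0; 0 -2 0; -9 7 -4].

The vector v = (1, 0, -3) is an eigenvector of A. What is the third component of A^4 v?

First find the eigenvalue: Av = (-1, 0, 3) = -1·(1, 0, -3), so λ = -1.
Then A^4 v = λ^4·v = (-1)^4·(1, 0, -3) = 1·(1, 0, -3) = (1, 0, -3).

-3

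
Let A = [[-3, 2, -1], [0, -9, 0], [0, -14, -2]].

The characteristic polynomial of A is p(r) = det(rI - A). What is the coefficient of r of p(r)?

51

p(r) = r^3 + 14r^2 + 51r + 54.
The coefficient of r is 51.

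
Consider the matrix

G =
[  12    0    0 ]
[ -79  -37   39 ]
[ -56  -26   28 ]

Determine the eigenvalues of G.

-11, 2, 12

Set up det(μI - G) = 0.
Cofactor expansion gives p(μ) = μ^3 - 3μ^2 - 130μ + 264.
Since p(-11) = 0, μ = -11 is a root.
Dividing by (μ + 11) leaves μ^2 - 14μ + 24.
The quadratic factors as (μ - 2)·(μ - 12).
Eigenvalues: -11, 2, 12.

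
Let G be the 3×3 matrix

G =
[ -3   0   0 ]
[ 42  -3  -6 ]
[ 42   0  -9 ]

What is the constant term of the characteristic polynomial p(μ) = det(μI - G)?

p(0) = det(0·I − G) = det(−G) = (−1)^3·det(G).
det(G) = -81, so p(0) = 81.

81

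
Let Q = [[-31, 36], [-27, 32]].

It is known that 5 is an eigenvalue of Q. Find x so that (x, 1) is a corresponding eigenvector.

We need (Q - 5I)v = 0.
Q - 5I = [[-36, 36], [-27, 27]].
Row 1: (-36)·x + (36)·1 = 0
Row 2: (-27)·x + (27)·1 = 0
Solving gives x = 1.
Check: Q·(1, 1) = (5, 5) = 5·(1, 1).

1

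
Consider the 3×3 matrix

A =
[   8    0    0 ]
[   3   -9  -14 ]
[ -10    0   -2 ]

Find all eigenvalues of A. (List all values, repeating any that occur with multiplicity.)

-9, -2, 8

Set up det(μI - A) = 0.
Cofactor expansion gives p(μ) = μ^3 + 3μ^2 - 70μ - 144.
Try μ = -2: p(-2) = 0, so -2 is a root.
Dividing by (μ + 2) leaves μ^2 + μ - 72.
The quadratic factors as (μ + 9)·(μ - 8).
Eigenvalues: -9, -2, 8.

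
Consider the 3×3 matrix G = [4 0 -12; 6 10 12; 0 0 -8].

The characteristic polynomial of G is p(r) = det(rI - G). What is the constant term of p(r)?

320

p(r) = r^3 - 6r^2 - 72r + 320.
The constant term is 320.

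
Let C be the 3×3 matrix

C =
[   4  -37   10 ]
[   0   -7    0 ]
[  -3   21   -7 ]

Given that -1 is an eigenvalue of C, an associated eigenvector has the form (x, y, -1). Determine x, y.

2, 0

We need (C + 1I)v = 0.
C + 1I = [[5, -37, 10], [0, -6, 0], [-3, 21, -6]].
Row 1: (5)·x + (-37)·y + (10)·-1 = 0
Row 2: (0)·x + (-6)·y + (0)·-1 = 0
Row 3: (-3)·x + (21)·y + (-6)·-1 = 0
Solving gives x = 2, y = 0.
Check: C·(2, 0, -1) = (-2, 0, 1) = -1·(2, 0, -1).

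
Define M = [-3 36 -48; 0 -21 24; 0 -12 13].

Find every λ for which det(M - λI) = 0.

Compute the characteristic polynomial p(r) = det(rI - M).
Expanding the 3×3 determinant: p(r) = r^3 + 11r^2 + 39r + 45.
Try r = -5: p(-5) = 0, so -5 is a root.
Dividing by (r + 5) leaves r^2 + 6r + 9.
The quadratic factor is (r + 3)^2.
Eigenvalues: -5, -3, -3.

-5, -3, -3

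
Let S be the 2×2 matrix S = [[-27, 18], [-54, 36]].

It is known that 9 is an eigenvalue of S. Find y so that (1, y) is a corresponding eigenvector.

2

We need (S - 9I)v = 0.
S - 9I = [[-36, 18], [-54, 27]].
Row 1: (-36)·1 + (18)·y = 0
Row 2: (-54)·1 + (27)·y = 0
Solving gives y = 2.
Check: S·(1, 2) = (9, 18) = 9·(1, 2).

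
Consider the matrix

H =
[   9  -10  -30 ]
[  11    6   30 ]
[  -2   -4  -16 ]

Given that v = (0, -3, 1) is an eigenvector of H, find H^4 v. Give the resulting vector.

First find the eigenvalue: Hv = (0, 12, -4) = -4·(0, -3, 1), so λ = -4.
Then H^4 v = λ^4·v = (-4)^4·(0, -3, 1) = 256·(0, -3, 1) = (0, -768, 256).

(0, -768, 256)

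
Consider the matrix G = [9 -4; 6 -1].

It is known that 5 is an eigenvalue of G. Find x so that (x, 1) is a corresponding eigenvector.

1

We need (G - 5I)v = 0.
G - 5I = [[4, -4], [6, -6]].
Row 1: (4)·x + (-4)·1 = 0
Row 2: (6)·x + (-6)·1 = 0
Solving gives x = 1.
Check: G·(1, 1) = (5, 5) = 5·(1, 1).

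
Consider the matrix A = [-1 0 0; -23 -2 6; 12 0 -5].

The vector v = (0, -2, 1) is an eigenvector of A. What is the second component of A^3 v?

First find the eigenvalue: Av = (0, 10, -5) = -5·(0, -2, 1), so λ = -5.
Then A^3 v = λ^3·v = (-5)^3·(0, -2, 1) = -125·(0, -2, 1) = (0, 250, -125).

250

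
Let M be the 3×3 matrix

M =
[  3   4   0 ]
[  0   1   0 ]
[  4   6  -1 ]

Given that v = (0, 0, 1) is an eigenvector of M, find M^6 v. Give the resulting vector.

(0, 0, 1)

First find the eigenvalue: Mv = (0, 0, -1) = -1·(0, 0, 1), so λ = -1.
Then M^6 v = λ^6·v = (-1)^6·(0, 0, 1) = 1·(0, 0, 1) = (0, 0, 1).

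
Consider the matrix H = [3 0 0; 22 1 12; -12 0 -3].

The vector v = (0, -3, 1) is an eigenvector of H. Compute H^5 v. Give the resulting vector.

First find the eigenvalue: Hv = (0, 9, -3) = -3·(0, -3, 1), so λ = -3.
Then H^5 v = λ^5·v = (-3)^5·(0, -3, 1) = -243·(0, -3, 1) = (0, 729, -243).

(0, 729, -243)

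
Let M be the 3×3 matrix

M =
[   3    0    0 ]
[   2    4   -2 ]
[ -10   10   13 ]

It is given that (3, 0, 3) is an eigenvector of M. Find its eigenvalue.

Compute Mv: M·(3, 0, 3) = (9, 0, 9).
Since Mv = λv, compare component 1: 9 = λ·3, so λ = 3.

3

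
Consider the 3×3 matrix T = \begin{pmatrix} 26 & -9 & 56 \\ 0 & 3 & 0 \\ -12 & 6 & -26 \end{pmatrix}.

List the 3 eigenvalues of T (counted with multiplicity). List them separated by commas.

-2, 2, 3

Compute the characteristic polynomial p(s) = det(sI - T).
Cofactor expansion gives p(s) = s^3 - 3s^2 - 4s + 12.
Try s = -2: p(-2) = 0, so -2 is a root.
Factor out (s + 2): p(s) = (s + 2)·(s^2 - 5s + 6).
The quadratic factors as (s - 2)·(s - 3).
Eigenvalues: -2, 2, 3.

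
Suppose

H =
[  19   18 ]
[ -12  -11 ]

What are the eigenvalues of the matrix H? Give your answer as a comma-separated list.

det(H - λI) = (19 - λ)(-11 - λ) - (18)·(-12) = λ^2 - 8λ + 7.
This factors as (λ - 1)·(λ - 7) = 0.
Eigenvalues: 1, 7.

1, 7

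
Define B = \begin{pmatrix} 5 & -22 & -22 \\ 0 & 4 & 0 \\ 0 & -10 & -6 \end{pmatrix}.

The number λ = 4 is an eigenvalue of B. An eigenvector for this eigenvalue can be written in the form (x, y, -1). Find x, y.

We need (B - 4I)v = 0.
B - 4I = [[1, -22, -22], [0, 0, 0], [0, -10, -10]].
Row 1: (1)·x + (-22)·y + (-22)·-1 = 0
Row 2: (0)·x + (0)·y + (0)·-1 = 0
Row 3: (0)·x + (-10)·y + (-10)·-1 = 0
Solving gives x = 0, y = 1.
Check: B·(0, 1, -1) = (0, 4, -4) = 4·(0, 1, -1).

0, 1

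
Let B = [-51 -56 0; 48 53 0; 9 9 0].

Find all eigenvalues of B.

Set up det(sI - B) = 0.
Cofactor expansion gives p(s) = s^3 - 2s^2 - 15s.
Since p(5) = 0, s = 5 is a root.
Dividing by (s - 5) leaves s^2 + 3s.
The quadratic factors as (s + 3)·s.
Eigenvalues: -3, 0, 5.

-3, 0, 5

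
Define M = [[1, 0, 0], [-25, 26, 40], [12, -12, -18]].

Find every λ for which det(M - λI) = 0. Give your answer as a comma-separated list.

1, 2, 6

Set up det(lambda·I - M) = 0.
Expanding along the first row, p(lambda) = lambda^3 - 9·lambda^2 + 20·lambda - 12.
Try lambda = 1: p(1) = 0, so 1 is a root.
Factor out (lambda - 1): p(lambda) = (lambda - 1)·(lambda^2 - 8·lambda + 12).
The quadratic factors as (lambda - 2)·(lambda - 6).
Eigenvalues: 1, 2, 6.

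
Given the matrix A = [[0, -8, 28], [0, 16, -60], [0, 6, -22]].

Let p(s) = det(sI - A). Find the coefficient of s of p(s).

8

p(s) = s^3 + 6s^2 + 8s.
The coefficient of s is 8.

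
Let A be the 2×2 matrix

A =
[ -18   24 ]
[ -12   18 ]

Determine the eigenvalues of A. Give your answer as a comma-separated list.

-6, 6

det(A - μI) = (-18 - μ)(18 - μ) - (24)·(-12) = μ^2 - 36.
This factors as (μ + 6)·(μ - 6) = 0.
Eigenvalues: -6, 6.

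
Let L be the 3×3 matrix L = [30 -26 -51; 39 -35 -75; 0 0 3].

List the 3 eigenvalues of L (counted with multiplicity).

-9, 3, 4

The characteristic polynomial is p(t) = det(tI - L).
Expanding the 3×3 determinant: p(t) = t^3 + 2t^2 - 51t + 108.
Rational-root test: t = 4 gives p(4) = 0.
Factor out (t - 4): p(t) = (t - 4)·(t^2 + 6t - 27).
The quadratic factors as (t + 9)·(t - 3).
Eigenvalues: -9, 3, 4.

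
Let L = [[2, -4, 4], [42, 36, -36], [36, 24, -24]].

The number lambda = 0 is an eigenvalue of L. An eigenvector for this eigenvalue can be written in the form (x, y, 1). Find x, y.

We need (L)v = 0.
L = [[2, -4, 4], [42, 36, -36], [36, 24, -24]].
Row 1: (2)·x + (-4)·y + (4)·1 = 0
Row 2: (42)·x + (36)·y + (-36)·1 = 0
Row 3: (36)·x + (24)·y + (-24)·1 = 0
Solving gives x = 0, y = 1.
Check: L·(0, 1, 1) = (0, 0, 0) = 0·(0, 1, 1).

0, 1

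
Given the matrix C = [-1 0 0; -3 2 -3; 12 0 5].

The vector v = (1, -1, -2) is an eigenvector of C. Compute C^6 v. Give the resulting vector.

First find the eigenvalue: Cv = (-1, 1, 2) = -1·(1, -1, -2), so λ = -1.
Then C^6 v = λ^6·v = (-1)^6·(1, -1, -2) = 1·(1, -1, -2) = (1, -1, -2).

(1, -1, -2)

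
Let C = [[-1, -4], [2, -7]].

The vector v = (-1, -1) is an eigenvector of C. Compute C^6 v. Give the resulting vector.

(-15625, -15625)

First find the eigenvalue: Cv = (5, 5) = -5·(-1, -1), so λ = -5.
Then C^6 v = λ^6·v = (-5)^6·(-1, -1) = 15625·(-1, -1) = (-15625, -15625).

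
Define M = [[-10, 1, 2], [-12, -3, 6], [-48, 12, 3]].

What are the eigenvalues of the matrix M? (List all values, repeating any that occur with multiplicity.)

-6, -3, -1

Set up det(lambda·I - M) = 0.
Expanding along the first row, p(lambda) = lambda^3 + 10·lambda^2 + 27·lambda + 18.
Since p(-6) = 0, lambda = -6 is a root.
Factor out (lambda + 6): p(lambda) = (lambda + 6)·(lambda^2 + 4·lambda + 3).
The quadratic factors as (lambda + 3)·(lambda + 1).
Eigenvalues: -6, -3, -1.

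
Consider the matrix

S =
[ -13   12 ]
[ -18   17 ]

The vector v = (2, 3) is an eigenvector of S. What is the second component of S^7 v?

234375

First find the eigenvalue: Sv = (10, 15) = 5·(2, 3), so λ = 5.
Then S^7 v = λ^7·v = 5^7·(2, 3) = 78125·(2, 3) = (156250, 234375).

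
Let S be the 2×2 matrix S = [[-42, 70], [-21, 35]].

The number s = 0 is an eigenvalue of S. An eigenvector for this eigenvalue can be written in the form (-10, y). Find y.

We need (S)v = 0.
S = [[-42, 70], [-21, 35]].
Row 1: (-42)·-10 + (70)·y = 0
Row 2: (-21)·-10 + (35)·y = 0
Solving gives y = -6.
Check: S·(-10, -6) = (0, 0) = 0·(-10, -6).

-6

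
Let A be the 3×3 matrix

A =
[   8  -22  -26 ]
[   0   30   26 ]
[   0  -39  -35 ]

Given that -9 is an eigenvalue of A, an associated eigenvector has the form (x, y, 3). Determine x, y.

We need (A + 9I)v = 0.
A + 9I = [[17, -22, -26], [0, 39, 26], [0, -39, -26]].
Row 1: (17)·x + (-22)·y + (-26)·3 = 0
Row 2: (0)·x + (39)·y + (26)·3 = 0
Row 3: (0)·x + (-39)·y + (-26)·3 = 0
Solving gives x = 2, y = -2.
Check: A·(2, -2, 3) = (-18, 18, -27) = -9·(2, -2, 3).

2, -2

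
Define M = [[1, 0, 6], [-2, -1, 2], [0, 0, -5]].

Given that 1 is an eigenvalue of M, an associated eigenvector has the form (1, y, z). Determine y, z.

We need (M - 1I)v = 0.
M - 1I = [[0, 0, 6], [-2, -2, 2], [0, 0, -6]].
Row 1: (0)·1 + (0)·y + (6)·z = 0
Row 2: (-2)·1 + (-2)·y + (2)·z = 0
Row 3: (0)·1 + (0)·y + (-6)·z = 0
Solving gives y = -1, z = 0.
Check: M·(1, -1, 0) = (1, -1, 0) = 1·(1, -1, 0).

-1, 0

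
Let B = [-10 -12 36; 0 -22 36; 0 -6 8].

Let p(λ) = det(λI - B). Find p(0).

400

p(0) = det(0·I − B) = det(−B) = (−1)^3·det(B).
det(B) = -400, so p(0) = 400.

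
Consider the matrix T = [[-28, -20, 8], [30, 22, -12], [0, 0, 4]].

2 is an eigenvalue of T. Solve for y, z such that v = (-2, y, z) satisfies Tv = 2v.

We need (T - 2I)v = 0.
T - 2I = [[-30, -20, 8], [30, 20, -12], [0, 0, 2]].
Row 1: (-30)·-2 + (-20)·y + (8)·z = 0
Row 2: (30)·-2 + (20)·y + (-12)·z = 0
Row 3: (0)·-2 + (0)·y + (2)·z = 0
Solving gives y = 3, z = 0.
Check: T·(-2, 3, 0) = (-4, 6, 0) = 2·(-2, 3, 0).

3, 0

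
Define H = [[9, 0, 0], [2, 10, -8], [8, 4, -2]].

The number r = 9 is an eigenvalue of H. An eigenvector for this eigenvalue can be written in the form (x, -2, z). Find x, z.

1, 0

We need (H - 9I)v = 0.
H - 9I = [[0, 0, 0], [2, 1, -8], [8, 4, -11]].
Row 1: (0)·x + (0)·-2 + (0)·z = 0
Row 2: (2)·x + (1)·-2 + (-8)·z = 0
Row 3: (8)·x + (4)·-2 + (-11)·z = 0
Solving gives x = 1, z = 0.
Check: H·(1, -2, 0) = (9, -18, 0) = 9·(1, -2, 0).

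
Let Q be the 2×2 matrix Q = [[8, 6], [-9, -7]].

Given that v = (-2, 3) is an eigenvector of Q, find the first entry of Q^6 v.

First find the eigenvalue: Qv = (2, -3) = -1·(-2, 3), so λ = -1.
Then Q^6 v = λ^6·v = (-1)^6·(-2, 3) = 1·(-2, 3) = (-2, 3).

-2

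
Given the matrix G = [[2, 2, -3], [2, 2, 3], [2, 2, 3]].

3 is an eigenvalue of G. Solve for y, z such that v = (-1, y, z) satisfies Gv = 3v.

We need (G - 3I)v = 0.
G - 3I = [[-1, 2, -3], [2, -1, 3], [2, 2, 0]].
Row 1: (-1)·-1 + (2)·y + (-3)·z = 0
Row 2: (2)·-1 + (-1)·y + (3)·z = 0
Row 3: (2)·-1 + (2)·y + (0)·z = 0
Solving gives y = 1, z = 1.
Check: G·(-1, 1, 1) = (-3, 3, 3) = 3·(-1, 1, 1).

1, 1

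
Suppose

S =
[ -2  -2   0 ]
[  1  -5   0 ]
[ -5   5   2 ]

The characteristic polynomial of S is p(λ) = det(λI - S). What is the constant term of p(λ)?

-24

p(λ) = λ^3 + 5λ^2 - 2λ - 24.
The constant term is -24.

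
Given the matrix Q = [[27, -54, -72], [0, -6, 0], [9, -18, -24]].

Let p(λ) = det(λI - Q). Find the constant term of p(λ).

0

p(λ) = λ^3 + 3λ^2 - 18λ.
The constant term is 0.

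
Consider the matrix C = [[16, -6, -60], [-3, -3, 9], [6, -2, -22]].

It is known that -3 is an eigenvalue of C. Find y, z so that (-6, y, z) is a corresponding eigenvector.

We need (C + 3I)v = 0.
C + 3I = [[19, -6, -60], [-3, 0, 9], [6, -2, -19]].
Row 1: (19)·-6 + (-6)·y + (-60)·z = 0
Row 2: (-3)·-6 + (0)·y + (9)·z = 0
Row 3: (6)·-6 + (-2)·y + (-19)·z = 0
Solving gives y = 1, z = -2.
Check: C·(-6, 1, -2) = (18, -3, 6) = -3·(-6, 1, -2).

1, -2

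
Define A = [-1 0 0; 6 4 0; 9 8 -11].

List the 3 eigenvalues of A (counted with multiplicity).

-11, -1, 4

A is lower triangular, so its eigenvalues are the diagonal entries.
Diagonal: -1, 4, -11.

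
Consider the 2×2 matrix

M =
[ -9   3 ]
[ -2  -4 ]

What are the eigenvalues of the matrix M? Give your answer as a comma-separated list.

det(M - λI) = (-9 - λ)(-4 - λ) - (3)·(-2) = λ^2 + 13λ + 42.
This factors as (λ + 7)·(λ + 6) = 0.
Eigenvalues: -7, -6.

-7, -6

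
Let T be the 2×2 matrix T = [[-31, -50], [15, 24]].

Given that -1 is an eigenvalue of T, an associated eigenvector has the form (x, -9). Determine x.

15

We need (T + 1I)v = 0.
T + 1I = [[-30, -50], [15, 25]].
Row 1: (-30)·x + (-50)·-9 = 0
Row 2: (15)·x + (25)·-9 = 0
Solving gives x = 15.
Check: T·(15, -9) = (-15, 9) = -1·(15, -9).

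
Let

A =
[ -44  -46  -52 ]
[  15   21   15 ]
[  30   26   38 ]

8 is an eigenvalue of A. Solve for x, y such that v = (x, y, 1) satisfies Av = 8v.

-1, 0

We need (A - 8I)v = 0.
A - 8I = [[-52, -46, -52], [15, 13, 15], [30, 26, 30]].
Row 1: (-52)·x + (-46)·y + (-52)·1 = 0
Row 2: (15)·x + (13)·y + (15)·1 = 0
Row 3: (30)·x + (26)·y + (30)·1 = 0
Solving gives x = -1, y = 0.
Check: A·(-1, 0, 1) = (-8, 0, 8) = 8·(-1, 0, 1).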